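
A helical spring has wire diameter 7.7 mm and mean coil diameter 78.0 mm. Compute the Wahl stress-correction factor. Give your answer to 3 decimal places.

C = D/d = 78.0/7.7 = 10.1299
K_W = (4C−1)/(4C−4) + 0.615/C = 39.519/36.519 + 0.0607 = 1.1429

1.143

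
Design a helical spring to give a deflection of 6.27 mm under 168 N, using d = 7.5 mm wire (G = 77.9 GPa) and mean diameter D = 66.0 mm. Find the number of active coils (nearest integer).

4

Required rate k = F/δ = 168/6.27 = 26.794 N/mm
N_a = Gd⁴/(8D³k) = (77.9×10³ × 7.5⁴)/(8 × 66.0³ × 26.794)
    = 2.4648e+08 / 6.16259e+07 = 4 → 4 coils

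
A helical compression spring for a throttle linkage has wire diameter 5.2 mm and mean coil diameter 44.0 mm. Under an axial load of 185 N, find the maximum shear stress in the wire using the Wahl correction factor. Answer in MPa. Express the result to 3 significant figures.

173 MPa

Spring index C = D/d = 44.0/5.2 = 8.4615
K_W = (4C−1)/(4C−4) + 0.615/C = 32.846/29.846 + 0.0727 = 1.1732
τ₀ = 8FD/(πd³) = 8·185·44.0/(π·5.2³) = 65120/441.73 = 147.42 MPa
τ_max = K·τ₀ = 1.1732 × 147.42 = 172.95 MPa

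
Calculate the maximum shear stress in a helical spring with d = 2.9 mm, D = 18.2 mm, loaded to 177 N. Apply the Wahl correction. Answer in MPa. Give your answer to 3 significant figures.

417 MPa

Spring index C = D/d = 18.2/2.9 = 6.2759
K_W = (4C−1)/(4C−4) + 0.615/C = 24.103/21.103 + 0.0980 = 1.2402
τ₀ = 8FD/(πd³) = 8·177·18.2/(π·2.9³) = 25771.2/76.62 = 336.35 MPa
τ_max = K·τ₀ = 1.2402 × 336.35 = 417.12 MPa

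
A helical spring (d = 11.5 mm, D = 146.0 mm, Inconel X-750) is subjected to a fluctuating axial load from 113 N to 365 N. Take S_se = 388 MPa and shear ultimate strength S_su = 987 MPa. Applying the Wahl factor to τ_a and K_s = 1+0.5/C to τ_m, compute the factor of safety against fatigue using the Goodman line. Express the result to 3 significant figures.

C = D/d = 146.0/11.5 = 12.6957; K_W = (4C−1)/(4C−4)+0.615/C = 1.1126; K_s = 1+0.5/C = 1.0394
F_a = (F_max−F_min)/2 = 126 N; F_m = (F_max+F_min)/2 = 239 N
τ_a = K_W·8F_aD/(πd³) = 1.1126 × 30.801 = 34.269 MPa
τ_m = K_s·8F_mD/(πd³) = 1.0394 × 58.425 = 60.726 MPa
Goodman: 1/n_f = τ_a/S_se + τ_m/S_su = 34.269/388 + 60.726/987 = 0.08832 + 0.06153 = 0.14985
n_f = 1/0.14985 = 6.673

6.67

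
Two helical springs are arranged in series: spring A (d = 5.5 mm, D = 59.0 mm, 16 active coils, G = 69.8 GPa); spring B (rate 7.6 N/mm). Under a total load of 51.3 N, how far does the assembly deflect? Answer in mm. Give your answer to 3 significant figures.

k_A = Gd⁴/(8D³N_a) = (69.8×10³)(5.5⁴)/(8·59.0³·16) = 2.4296 N/mm
Series: 1/k_eq = 1/2.4296 + 1/7.6 = 0.54316; k_eq = 1.8411 N/mm
δ = F/k_eq = 51.3/1.8411 = 27.864 mm

27.9 mm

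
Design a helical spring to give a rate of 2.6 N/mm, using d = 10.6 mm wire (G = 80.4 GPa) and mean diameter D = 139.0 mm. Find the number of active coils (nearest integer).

18

N_a = Gd⁴/(8D³k) = (80.4×10³ × 10.6⁴)/(8 × 139.0³ × 2.6)
    = 1.01503e+09 / 5.58609e+07 = 18.17 → 18 coils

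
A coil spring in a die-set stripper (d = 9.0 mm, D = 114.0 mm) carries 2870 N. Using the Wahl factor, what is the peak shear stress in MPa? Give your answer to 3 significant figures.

1270 MPa

Spring index C = D/d = 114.0/9.0 = 12.6667
K_W = (4C−1)/(4C−4) + 0.615/C = 49.667/46.667 + 0.0486 = 1.1128
τ₀ = 8FD/(πd³) = 8·2870·114.0/(π·9.0³) = 2.61744e+06/2290.2 = 1142.9 MPa
τ_max = K·τ₀ = 1.1128 × 1142.9 = 1271.8 MPa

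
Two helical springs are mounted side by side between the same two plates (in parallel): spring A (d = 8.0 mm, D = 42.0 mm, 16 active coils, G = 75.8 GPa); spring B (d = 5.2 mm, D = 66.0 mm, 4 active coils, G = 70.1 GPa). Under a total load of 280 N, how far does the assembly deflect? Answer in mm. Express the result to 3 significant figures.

k_A = Gd⁴/(8D³N_a) = (75.8×10³)(8.0⁴)/(8·42.0³·16) = 32.739 N/mm
k_B = Gd⁴/(8D³N_a) = (70.1×10³)(5.2⁴)/(8·66.0³·4) = 5.5712 N/mm
Parallel: k_eq = 32.739 + 5.5712 = 38.311 N/mm
δ = F/k_eq = 280/38.311 = 7.3087 mm

7.31 mm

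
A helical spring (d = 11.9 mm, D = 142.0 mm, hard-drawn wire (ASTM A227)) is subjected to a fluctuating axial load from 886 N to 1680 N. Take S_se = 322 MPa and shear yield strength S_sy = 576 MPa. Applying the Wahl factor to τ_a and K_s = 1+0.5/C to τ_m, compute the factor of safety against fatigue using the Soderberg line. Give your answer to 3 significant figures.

1.26

C = D/d = 142.0/11.9 = 11.9328; K_W = (4C−1)/(4C−4)+0.615/C = 1.1201; K_s = 1+0.5/C = 1.0419
F_a = (F_max−F_min)/2 = 397 N; F_m = (F_max+F_min)/2 = 1283 N
τ_a = K_W·8F_aD/(πd³) = 1.1201 × 85.188 = 95.422 MPa
τ_m = K_s·8F_mD/(πd³) = 1.0419 × 275.31 = 286.84 MPa
Soderberg: 1/n_f = τ_a/S_se + τ_m/S_sy = 95.422/322 + 286.84/576 = 0.29634 + 0.49799 = 0.79433
n_f = 1/0.79433 = 1.259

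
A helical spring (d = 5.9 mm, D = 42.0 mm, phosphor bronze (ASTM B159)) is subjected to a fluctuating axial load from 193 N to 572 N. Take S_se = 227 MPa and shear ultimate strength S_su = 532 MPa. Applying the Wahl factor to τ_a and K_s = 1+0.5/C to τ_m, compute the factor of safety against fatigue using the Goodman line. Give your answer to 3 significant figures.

C = D/d = 42.0/5.9 = 7.1186; K_W = (4C−1)/(4C−4)+0.615/C = 1.2090; K_s = 1+0.5/C = 1.0702
F_a = (F_max−F_min)/2 = 189.5 N; F_m = (F_max+F_min)/2 = 382.5 N
τ_a = K_W·8F_aD/(πd³) = 1.2090 × 98.683 = 119.3 MPa
τ_m = K_s·8F_mD/(πd³) = 1.0702 × 199.19 = 213.18 MPa
Goodman: 1/n_f = τ_a/S_se + τ_m/S_su = 119.3/227 + 213.18/532 = 0.52557 + 0.40071 = 0.92628
n_f = 1/0.92628 = 1.08

1.08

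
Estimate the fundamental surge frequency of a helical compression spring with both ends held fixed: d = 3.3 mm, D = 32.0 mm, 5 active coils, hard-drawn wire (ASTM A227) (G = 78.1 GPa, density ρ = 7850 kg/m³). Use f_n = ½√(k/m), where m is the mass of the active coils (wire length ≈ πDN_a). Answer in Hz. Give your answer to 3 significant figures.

k = Gd⁴/(8D³N_a) = (78.1×10³)(3.3⁴)/(8·32.0³·5) = 7.0664 N/mm = 7066.4 N/m
Wire length L = πDN_a = π·32.0·5 = 502.65 mm
m = ρ·(πd²/4)·L = 7850 × 8.553×10⁻⁶ m² × 0.50265 m = 0.033749 kg
f_n = ½√(k/m) = 0.5·√(7066.4/0.033749) = 0.5·√(2.0938e+05) = 228.79 Hz

229 Hz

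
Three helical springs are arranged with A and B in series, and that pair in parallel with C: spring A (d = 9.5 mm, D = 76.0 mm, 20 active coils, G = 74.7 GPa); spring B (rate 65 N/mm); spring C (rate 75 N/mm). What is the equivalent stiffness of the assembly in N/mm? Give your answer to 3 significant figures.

k_A = Gd⁴/(8D³N_a) = (74.7×10³)(9.5⁴)/(8·76.0³·20) = 8.6627 N/mm
Springs A,B series: k_AB = 1/(1/8.6627+1/65) = 7.644 N/mm; parallel with C: k_eq = 7.644+75 = 82.644 N/mm

82.6 N/mm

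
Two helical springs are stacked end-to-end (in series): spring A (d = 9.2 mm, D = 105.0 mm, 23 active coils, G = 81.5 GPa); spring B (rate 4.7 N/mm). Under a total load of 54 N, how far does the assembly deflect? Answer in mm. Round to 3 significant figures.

31.2 mm

k_A = Gd⁴/(8D³N_a) = (81.5×10³)(9.2⁴)/(8·105.0³·23) = 2.7411 N/mm
Series: 1/k_eq = 1/2.7411 + 1/4.7 = 0.57758; k_eq = 1.7313 N/mm
δ = F/k_eq = 54/1.7313 = 31.19 mm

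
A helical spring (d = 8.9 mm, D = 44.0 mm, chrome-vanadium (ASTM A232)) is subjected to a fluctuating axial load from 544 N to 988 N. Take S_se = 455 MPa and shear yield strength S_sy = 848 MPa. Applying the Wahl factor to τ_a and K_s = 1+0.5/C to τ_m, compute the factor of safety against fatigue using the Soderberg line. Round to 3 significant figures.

C = D/d = 44.0/8.9 = 4.9438; K_W = (4C−1)/(4C−4)+0.615/C = 1.3146; K_s = 1+0.5/C = 1.1011
F_a = (F_max−F_min)/2 = 222 N; F_m = (F_max+F_min)/2 = 766 N
τ_a = K_W·8F_aD/(πd³) = 1.3146 × 35.284 = 46.383 MPa
τ_m = K_s·8F_mD/(πd³) = 1.1011 × 121.75 = 134.06 MPa
Soderberg: 1/n_f = τ_a/S_se + τ_m/S_sy = 46.383/455 + 134.06/848 = 0.10194 + 0.15809 = 0.26003
n_f = 1/0.26003 = 3.846

3.85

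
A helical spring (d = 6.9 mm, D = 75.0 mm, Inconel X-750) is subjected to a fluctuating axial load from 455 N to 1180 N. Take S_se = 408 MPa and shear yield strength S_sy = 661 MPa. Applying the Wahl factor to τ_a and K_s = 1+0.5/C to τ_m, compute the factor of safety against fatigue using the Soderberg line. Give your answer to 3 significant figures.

C = D/d = 75.0/6.9 = 10.8696; K_W = (4C−1)/(4C−4)+0.615/C = 1.1326; K_s = 1+0.5/C = 1.0460
F_a = (F_max−F_min)/2 = 362.5 N; F_m = (F_max+F_min)/2 = 817.5 N
τ_a = K_W·8F_aD/(πd³) = 1.1326 × 210.75 = 238.69 MPa
τ_m = K_s·8F_mD/(πd³) = 1.0460 × 475.27 = 497.13 MPa
Soderberg: 1/n_f = τ_a/S_se + τ_m/S_sy = 238.69/408 + 497.13/661 = 0.58502 + 0.75209 = 1.3371
n_f = 1/1.3371 = 0.7479

0.748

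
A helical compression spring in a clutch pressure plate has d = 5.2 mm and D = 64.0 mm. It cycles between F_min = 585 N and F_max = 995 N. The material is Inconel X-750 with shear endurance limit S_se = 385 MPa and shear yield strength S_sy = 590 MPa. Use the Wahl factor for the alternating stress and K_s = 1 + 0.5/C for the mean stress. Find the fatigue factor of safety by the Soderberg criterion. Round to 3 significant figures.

C = D/d = 64.0/5.2 = 12.3077; K_W = (4C−1)/(4C−4)+0.615/C = 1.1163; K_s = 1+0.5/C = 1.0406
F_a = (F_max−F_min)/2 = 205 N; F_m = (F_max+F_min)/2 = 790 N
τ_a = K_W·8F_aD/(πd³) = 1.1163 × 237.61 = 265.24 MPa
τ_m = K_s·8F_mD/(πd³) = 1.0406 × 915.67 = 952.87 MPa
Soderberg: 1/n_f = τ_a/S_se + τ_m/S_sy = 265.24/385 + 952.87/590 = 0.68894 + 1.61503 = 2.304
n_f = 1/2.304 = 0.434

0.434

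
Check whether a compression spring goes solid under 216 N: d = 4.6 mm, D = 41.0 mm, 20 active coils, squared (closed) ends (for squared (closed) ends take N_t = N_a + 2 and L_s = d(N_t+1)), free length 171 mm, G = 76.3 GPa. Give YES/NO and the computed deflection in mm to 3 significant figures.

k = Gd⁴/(8D³N_a) = (76.3×10³)(4.6⁴)/(8·41.0³·20) = 3.098 N/mm
N_t = 22; L_s = 4.6·23 = 105.8 mm; δ_solid = L₀ − L_s = 171 − 105.8 = 65.2 mm
δ = F/k = 216/3.098 = 69.722 mm
δ ≥ δ_solid → spring goes solid

YES, δ = 69.7 mm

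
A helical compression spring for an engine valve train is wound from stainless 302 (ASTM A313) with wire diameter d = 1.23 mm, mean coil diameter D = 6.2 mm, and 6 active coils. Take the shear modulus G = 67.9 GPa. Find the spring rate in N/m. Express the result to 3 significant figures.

13600 N/m

k = Gd⁴/(8D³N_a) = (67.9×10³ × 1.23⁴) / (8 × 6.2³ × 6)
  = 155414 / 11439.7 = 13.585 N/mm = 13585 N/m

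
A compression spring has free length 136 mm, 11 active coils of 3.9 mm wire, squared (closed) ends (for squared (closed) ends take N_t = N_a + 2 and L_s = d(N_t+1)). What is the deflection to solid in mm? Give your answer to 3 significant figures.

N_t = 13; L_s = 3.9·14 = 54.6 mm
δ_solid = L₀ − L_s = 136 − 54.6 = 81.4 mm

81.4 mm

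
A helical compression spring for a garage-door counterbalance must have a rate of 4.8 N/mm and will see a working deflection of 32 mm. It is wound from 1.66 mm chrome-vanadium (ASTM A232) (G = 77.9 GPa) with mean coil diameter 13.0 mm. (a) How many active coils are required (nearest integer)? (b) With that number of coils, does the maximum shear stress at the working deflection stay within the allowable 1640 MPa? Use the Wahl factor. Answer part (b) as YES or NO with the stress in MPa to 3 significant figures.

N_a = Gd⁴/(8D³k) = (77.9×10³)(1.66⁴)/(8·13.0³·4.8) = 7.011 → N_a = 7
Actual rate k = Gd⁴/(8D³·7) = 4.8079 N/mm
Working load F = kδ = 4.8079·32 = 153.85 N
C = 13.0/1.66 = 7.8313; K_W = (4C−1)/(4C−4)+0.615/C = 1.1883
τ_max = K_W·8FD/(πd³) = 1.1883·1113.4 = 1323.1 MPa
τ_max ≤ 1640 MPa → acceptable

(a) 7 coils; (b) YES, τ_max = 1320 MPa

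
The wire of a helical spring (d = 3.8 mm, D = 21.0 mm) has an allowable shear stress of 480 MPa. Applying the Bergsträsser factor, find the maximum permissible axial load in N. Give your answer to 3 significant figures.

C = D/d = 21.0/3.8 = 5.5263
K_B = (4C+2)/(4C−3) = 24.105/19.105 = 1.2617
τ_max = K·8FD/(πd³) → F_max = τ_allow·πd³/(8DK)
F_max = 480·π·3.8³/(8·21.0·1.2617) = 82745/211.97 = 390.37 N

390 N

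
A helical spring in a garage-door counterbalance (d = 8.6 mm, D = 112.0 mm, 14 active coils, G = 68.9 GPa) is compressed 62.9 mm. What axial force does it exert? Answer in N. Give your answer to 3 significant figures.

151 N

k = Gd⁴/(8D³N_a) = (68.9×10³)(8.6⁴)/(8·112.0³·14) = 2.3952 N/mm
F = k·δ = 2.3952 × 62.9 = 150.66 N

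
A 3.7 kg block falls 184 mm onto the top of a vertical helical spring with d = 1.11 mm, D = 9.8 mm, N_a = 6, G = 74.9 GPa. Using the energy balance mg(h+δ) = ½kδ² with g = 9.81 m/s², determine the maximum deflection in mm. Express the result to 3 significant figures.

88.7 mm

k = Gd⁴/(8D³N_a) = (74.9×10³)(1.11⁴)/(8·9.8³·6) = 2.5168 N/mm
W = mg = 3.7 × 9.81 = 36.297 N
½kδ² − Wδ − Wh = 0 → δ = (W + √(W² + 2kWh))/k
δ = (36.297 + √(1317.5 + 33618.1))/2.5168 = (36.297 + 186.91)/2.5168 = 88.686 mm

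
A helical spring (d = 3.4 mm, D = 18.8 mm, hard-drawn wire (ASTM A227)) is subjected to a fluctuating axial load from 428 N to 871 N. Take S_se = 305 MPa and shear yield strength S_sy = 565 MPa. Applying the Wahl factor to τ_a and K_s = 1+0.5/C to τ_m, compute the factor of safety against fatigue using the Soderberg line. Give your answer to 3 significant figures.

C = D/d = 18.8/3.4 = 5.5294; K_W = (4C−1)/(4C−4)+0.615/C = 1.2768; K_s = 1+0.5/C = 1.0904
F_a = (F_max−F_min)/2 = 221.5 N; F_m = (F_max+F_min)/2 = 649.5 N
τ_a = K_W·8F_aD/(πd³) = 1.2768 × 269.8 = 344.48 MPa
τ_m = K_s·8F_mD/(πd³) = 1.0904 × 791.12 = 862.65 MPa
Soderberg: 1/n_f = τ_a/S_se + τ_m/S_sy = 344.48/305 + 862.65/565 = 1.12943 + 1.52682 = 2.6563
n_f = 1/2.6563 = 0.3765

0.376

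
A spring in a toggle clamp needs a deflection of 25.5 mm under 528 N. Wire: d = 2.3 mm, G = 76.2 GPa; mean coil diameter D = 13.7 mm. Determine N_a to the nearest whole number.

5

Required rate k = F/δ = 528/25.5 = 20.706 N/mm
N_a = Gd⁴/(8D³k) = (76.2×10³ × 2.3⁴)/(8 × 13.7³ × 20.706)
    = 2.13239e+06 / 425937 = 5.006 → 5 coils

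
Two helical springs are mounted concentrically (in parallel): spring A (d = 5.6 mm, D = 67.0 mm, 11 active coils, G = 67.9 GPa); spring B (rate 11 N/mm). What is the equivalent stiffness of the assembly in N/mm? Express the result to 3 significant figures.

k_A = Gd⁴/(8D³N_a) = (67.9×10³)(5.6⁴)/(8·67.0³·11) = 2.523 N/mm
Parallel: k_eq = 2.523 + 11 = 13.523 N/mm

13.5 N/mm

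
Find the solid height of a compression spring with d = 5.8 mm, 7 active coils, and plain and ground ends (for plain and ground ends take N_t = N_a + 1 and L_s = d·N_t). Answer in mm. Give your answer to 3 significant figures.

plain and ground ends: N_t = N_a + 1 = 7 + 1 = 8
L_s = d·N_t = 5.8 × 8 = 46.4 mm

46.4 mm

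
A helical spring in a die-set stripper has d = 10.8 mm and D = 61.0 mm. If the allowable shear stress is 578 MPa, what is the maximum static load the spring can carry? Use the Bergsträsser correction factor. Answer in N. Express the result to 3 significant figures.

C = D/d = 61.0/10.8 = 5.6481
K_B = (4C+2)/(4C−3) = 24.593/19.593 = 1.2552
τ_max = K·8FD/(πd³) → F_max = τ_allow·πd³/(8DK)
F_max = 578·π·10.8³/(8·61.0·1.2552) = 2.2874e+06/612.54 = 3734.4 N

3730 N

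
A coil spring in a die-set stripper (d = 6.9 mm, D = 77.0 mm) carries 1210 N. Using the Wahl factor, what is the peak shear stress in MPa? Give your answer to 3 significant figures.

Spring index C = D/d = 77.0/6.9 = 11.1594
K_W = (4C−1)/(4C−4) + 0.615/C = 43.638/40.638 + 0.0551 = 1.1289
τ₀ = 8FD/(πd³) = 8·1210·77.0/(π·6.9³) = 745360/1032 = 722.22 MPa
τ_max = K·τ₀ = 1.1289 × 722.22 = 815.34 MPa

815 MPa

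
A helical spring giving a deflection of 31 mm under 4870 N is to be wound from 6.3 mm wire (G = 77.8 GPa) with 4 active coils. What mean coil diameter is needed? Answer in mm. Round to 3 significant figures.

29.0 mm

Required rate k = F/δ = 4870/31 = 157.1 N/mm
D = (Gd⁴/(8N_a·k))^(1/3) = (77.8×10³·6.3⁴/(8·4·157.1))^(1/3)
  = (24379.5)^(1/3) = 28.9962 mm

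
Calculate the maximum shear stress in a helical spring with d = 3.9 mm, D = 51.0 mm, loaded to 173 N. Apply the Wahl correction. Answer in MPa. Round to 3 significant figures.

420 MPa

Spring index C = D/d = 51.0/3.9 = 13.0769
K_W = (4C−1)/(4C−4) + 0.615/C = 51.308/48.308 + 0.0470 = 1.1091
τ₀ = 8FD/(πd³) = 8·173·51.0/(π·3.9³) = 70584/186.36 = 378.76 MPa
τ_max = K·τ₀ = 1.1091 × 378.76 = 420.09 MPa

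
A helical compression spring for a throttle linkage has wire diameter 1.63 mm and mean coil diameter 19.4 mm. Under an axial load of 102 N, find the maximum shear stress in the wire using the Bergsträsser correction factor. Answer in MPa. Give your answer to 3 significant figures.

Spring index C = D/d = 19.4/1.63 = 11.9018
K_B = (4C+2)/(4C−3) = 49.607/44.607 = 1.1121
τ₀ = 8FD/(πd³) = 8·102·19.4/(π·1.63³) = 15830.4/13.605 = 1163.5 MPa
τ_max = K·τ₀ = 1.1121 × 1163.5 = 1294 MPa

1290 MPa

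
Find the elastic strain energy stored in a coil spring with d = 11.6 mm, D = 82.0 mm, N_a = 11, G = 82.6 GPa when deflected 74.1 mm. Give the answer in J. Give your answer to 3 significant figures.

k = Gd⁴/(8D³N_a) = (82.6×10³)(11.6⁴)/(8·82.0³·11) = 30.824 N/mm
U = ½kδ² = 0.5 × 30.824 × 74.1² = 84624 N·mm = 84.624 J

84.6 J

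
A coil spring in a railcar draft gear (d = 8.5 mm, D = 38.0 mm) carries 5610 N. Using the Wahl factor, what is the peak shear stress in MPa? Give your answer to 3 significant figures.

Spring index C = D/d = 38.0/8.5 = 4.4706
K_W = (4C−1)/(4C−4) + 0.615/C = 16.882/13.882 + 0.1376 = 1.3537
τ₀ = 8FD/(πd³) = 8·5610·38.0/(π·8.5³) = 1.70544e+06/1929.3 = 883.95 MPa
τ_max = K·τ₀ = 1.3537 × 883.95 = 1196.6 MPa

1200 MPa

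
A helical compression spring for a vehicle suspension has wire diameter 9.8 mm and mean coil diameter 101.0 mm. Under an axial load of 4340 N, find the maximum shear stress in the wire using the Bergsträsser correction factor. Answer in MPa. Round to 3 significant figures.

1340 MPa

Spring index C = D/d = 101.0/9.8 = 10.3061
K_B = (4C+2)/(4C−3) = 43.224/38.224 = 1.1308
τ₀ = 8FD/(πd³) = 8·4340·101.0/(π·9.8³) = 3.50672e+06/2956.8 = 1186 MPa
τ_max = K·τ₀ = 1.1308 × 1186 = 1341.1 MPa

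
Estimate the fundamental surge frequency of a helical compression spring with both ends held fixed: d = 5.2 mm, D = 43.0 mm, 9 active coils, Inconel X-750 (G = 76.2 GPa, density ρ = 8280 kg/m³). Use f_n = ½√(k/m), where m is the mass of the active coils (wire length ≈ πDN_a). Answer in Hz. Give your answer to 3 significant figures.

k = Gd⁴/(8D³N_a) = (76.2×10³)(5.2⁴)/(8·43.0³·9) = 9.7326 N/mm = 9732.6 N/m
Wire length L = πDN_a = π·43.0·9 = 1215.8 mm
m = ρ·(πd²/4)·L = 8280 × 21.237×10⁻⁶ m² × 1.2158 m = 0.21379 kg
f_n = ½√(k/m) = 0.5·√(9732.6/0.21379) = 0.5·√(45524) = 106.68 Hz

107 Hz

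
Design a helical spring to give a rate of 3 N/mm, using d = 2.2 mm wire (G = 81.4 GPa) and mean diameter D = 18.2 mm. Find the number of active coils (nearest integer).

13

N_a = Gd⁴/(8D³k) = (81.4×10³ × 2.2⁴)/(8 × 18.2³ × 3)
    = 1.90684e+06 / 144686 = 13.18 → 13 coils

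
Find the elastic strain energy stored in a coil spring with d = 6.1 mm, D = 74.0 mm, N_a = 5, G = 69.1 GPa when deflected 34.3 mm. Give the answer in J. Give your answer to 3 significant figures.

k = Gd⁴/(8D³N_a) = (69.1×10³)(6.1⁴)/(8·74.0³·5) = 5.9026 N/mm
U = ½kδ² = 0.5 × 5.9026 × 34.3² = 3472.2 N·mm = 3.4722 J

3.47 J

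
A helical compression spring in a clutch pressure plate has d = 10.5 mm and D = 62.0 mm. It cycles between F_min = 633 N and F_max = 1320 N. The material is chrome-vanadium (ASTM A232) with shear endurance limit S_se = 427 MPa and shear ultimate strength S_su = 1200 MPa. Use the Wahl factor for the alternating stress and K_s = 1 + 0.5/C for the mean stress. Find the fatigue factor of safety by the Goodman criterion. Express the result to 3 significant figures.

3.87

C = D/d = 62.0/10.5 = 5.9048; K_W = (4C−1)/(4C−4)+0.615/C = 1.2571; K_s = 1+0.5/C = 1.0847
F_a = (F_max−F_min)/2 = 343.5 N; F_m = (F_max+F_min)/2 = 976.5 N
τ_a = K_W·8F_aD/(πd³) = 1.2571 × 46.848 = 58.891 MPa
τ_m = K_s·8F_mD/(πd³) = 1.0847 × 133.18 = 144.46 MPa
Goodman: 1/n_f = τ_a/S_se + τ_m/S_su = 58.891/427 + 144.46/1200 = 0.13792 + 0.12038 = 0.2583
n_f = 1/0.2583 = 3.871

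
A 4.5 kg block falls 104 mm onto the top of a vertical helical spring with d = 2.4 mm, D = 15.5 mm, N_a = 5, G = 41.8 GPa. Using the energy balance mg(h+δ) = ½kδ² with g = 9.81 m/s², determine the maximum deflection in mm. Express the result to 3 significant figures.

36.5 mm

k = Gd⁴/(8D³N_a) = (41.8×10³)(2.4⁴)/(8·15.5³·5) = 9.3104 N/mm
W = mg = 4.5 × 9.81 = 44.145 N
½kδ² − Wδ − Wh = 0 → δ = (W + √(W² + 2kWh))/k
δ = (44.145 + √(1948.8 + 85489.2))/9.3104 = (44.145 + 295.7)/9.3104 = 36.502 mm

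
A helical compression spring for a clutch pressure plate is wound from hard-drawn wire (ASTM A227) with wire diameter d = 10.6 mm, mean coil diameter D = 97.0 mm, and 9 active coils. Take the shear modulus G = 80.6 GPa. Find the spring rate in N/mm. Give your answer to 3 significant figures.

k = Gd⁴/(8D³N_a) = (80.6×10³ × 10.6⁴) / (8 × 97.0³ × 9)
  = 1.01756e+09 / 6.57125e+07 = 15.485 N/mm

15.5 N/mm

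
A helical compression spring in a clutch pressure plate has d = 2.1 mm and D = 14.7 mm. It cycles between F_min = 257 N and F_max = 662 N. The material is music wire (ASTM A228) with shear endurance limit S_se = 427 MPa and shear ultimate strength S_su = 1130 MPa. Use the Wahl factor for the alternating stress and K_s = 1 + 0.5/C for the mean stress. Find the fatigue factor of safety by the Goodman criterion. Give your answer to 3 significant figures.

C = D/d = 14.7/2.1 = 7.0000; K_W = (4C−1)/(4C−4)+0.615/C = 1.2129; K_s = 1+0.5/C = 1.0714
F_a = (F_max−F_min)/2 = 202.5 N; F_m = (F_max+F_min)/2 = 459.5 N
τ_a = K_W·8F_aD/(πd³) = 1.2129 × 818.51 = 992.74 MPa
τ_m = K_s·8F_mD/(πd³) = 1.0714 × 1857.3 = 1990 MPa
Goodman: 1/n_f = τ_a/S_se + τ_m/S_su = 992.74/427 + 1990/1130 = 2.32491 + 1.76104 = 4.086
n_f = 1/4.086 = 0.2447

0.245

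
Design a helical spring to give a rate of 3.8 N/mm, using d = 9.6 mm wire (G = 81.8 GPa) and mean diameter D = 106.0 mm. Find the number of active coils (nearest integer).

N_a = Gd⁴/(8D³k) = (81.8×10³ × 9.6⁴)/(8 × 106.0³ × 3.8)
    = 6.94765e+08 / 3.62069e+07 = 19.19 → 19 coils

19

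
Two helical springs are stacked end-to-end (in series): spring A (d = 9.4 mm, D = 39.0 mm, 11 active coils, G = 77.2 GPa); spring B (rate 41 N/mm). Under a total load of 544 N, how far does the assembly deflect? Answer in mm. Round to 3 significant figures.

18.0 mm

k_A = Gd⁴/(8D³N_a) = (77.2×10³)(9.4⁴)/(8·39.0³·11) = 115.47 N/mm
Series: 1/k_eq = 1/115.47 + 1/41 = 0.033051; k_eq = 30.256 N/mm
δ = F/k_eq = 544/30.256 = 17.98 mm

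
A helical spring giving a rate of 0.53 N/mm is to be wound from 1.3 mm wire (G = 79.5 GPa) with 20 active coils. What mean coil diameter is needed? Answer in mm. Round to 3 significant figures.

13.9 mm

D = (Gd⁴/(8N_a·k))^(1/3) = (79.5×10³·1.3⁴/(8·20·0.53))^(1/3)
  = (2677.59)^(1/3) = 13.8861 mm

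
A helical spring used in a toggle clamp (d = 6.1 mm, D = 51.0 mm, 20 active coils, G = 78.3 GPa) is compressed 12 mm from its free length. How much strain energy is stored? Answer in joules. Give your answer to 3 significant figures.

0.368 J

k = Gd⁴/(8D³N_a) = (78.3×10³)(6.1⁴)/(8·51.0³·20) = 5.108 N/mm
U = ½kδ² = 0.5 × 5.108 × 12² = 367.78 N·mm = 0.36778 J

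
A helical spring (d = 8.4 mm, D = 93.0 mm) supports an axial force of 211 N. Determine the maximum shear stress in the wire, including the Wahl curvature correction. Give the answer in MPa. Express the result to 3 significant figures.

Spring index C = D/d = 93.0/8.4 = 11.0714
K_W = (4C−1)/(4C−4) + 0.615/C = 43.286/40.286 + 0.0555 = 1.1300
τ₀ = 8FD/(πd³) = 8·211·93.0/(π·8.4³) = 156984/1862 = 84.308 MPa
τ_max = K·τ₀ = 1.1300 × 84.308 = 95.269 MPa

95.3 MPa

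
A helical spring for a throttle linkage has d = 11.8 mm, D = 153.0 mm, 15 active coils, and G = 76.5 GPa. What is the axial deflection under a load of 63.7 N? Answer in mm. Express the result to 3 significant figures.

18.5 mm

k = Gd⁴/(8D³N_a) = (76.5×10³)(11.8⁴)/(8·153.0³·15) = 3.4509 N/mm
δ = F/k = 63.7 / 3.4509 = 18.459 mm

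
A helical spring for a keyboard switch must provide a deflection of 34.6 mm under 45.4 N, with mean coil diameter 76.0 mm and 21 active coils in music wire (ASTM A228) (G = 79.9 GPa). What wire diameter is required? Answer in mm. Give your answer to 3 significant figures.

5.90 mm

Required rate k = F/δ = 45.4/34.6 = 1.3121 N/mm
d = (8D³N_a·k / G)^(1/4) = (8·76.0³·21·1.3121 / (79.9×10³))^0.25
  = (1211.1)^0.25 = 5.8992 mm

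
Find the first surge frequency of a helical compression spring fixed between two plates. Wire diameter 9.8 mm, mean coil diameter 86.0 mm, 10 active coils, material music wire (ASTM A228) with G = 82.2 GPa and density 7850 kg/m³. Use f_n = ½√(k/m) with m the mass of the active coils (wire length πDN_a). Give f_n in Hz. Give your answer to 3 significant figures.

48.3 Hz

k = Gd⁴/(8D³N_a) = (82.2×10³)(9.8⁴)/(8·86.0³·10) = 14.9 N/mm = 14900 N/m
Wire length L = πDN_a = π·86.0·10 = 2701.8 mm
m = ρ·(πd²/4)·L = 7850 × 75.43×10⁻⁶ m² × 2.7018 m = 1.5998 kg
f_n = ½√(k/m) = 0.5·√(14900/1.5998) = 0.5·√(9313.9) = 48.254 Hz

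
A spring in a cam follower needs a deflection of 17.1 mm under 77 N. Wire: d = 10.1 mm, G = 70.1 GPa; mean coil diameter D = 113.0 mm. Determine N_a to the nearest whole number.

14

Required rate k = F/δ = 77/17.1 = 4.5029 N/mm
N_a = Gd⁴/(8D³k) = (70.1×10³ × 10.1⁴)/(8 × 113.0³ × 4.5029)
    = 7.29463e+08 / 5.1978e+07 = 14.03 → 14 coils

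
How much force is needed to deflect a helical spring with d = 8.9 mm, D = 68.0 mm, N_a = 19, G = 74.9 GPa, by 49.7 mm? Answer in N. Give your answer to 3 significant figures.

k = Gd⁴/(8D³N_a) = (74.9×10³)(8.9⁴)/(8·68.0³·19) = 9.8327 N/mm
F = k·δ = 9.8327 × 49.7 = 488.68 N

489 N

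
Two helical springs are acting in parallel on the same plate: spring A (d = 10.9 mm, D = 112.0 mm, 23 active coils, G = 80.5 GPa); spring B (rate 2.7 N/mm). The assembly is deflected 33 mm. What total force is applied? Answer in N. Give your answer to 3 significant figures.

234 N

k_A = Gd⁴/(8D³N_a) = (80.5×10³)(10.9⁴)/(8·112.0³·23) = 4.3957 N/mm
Parallel: k_eq = 4.3957 + 2.7 = 7.0957 N/mm
F = k_eq·δ = 7.0957·33 = 234.16 N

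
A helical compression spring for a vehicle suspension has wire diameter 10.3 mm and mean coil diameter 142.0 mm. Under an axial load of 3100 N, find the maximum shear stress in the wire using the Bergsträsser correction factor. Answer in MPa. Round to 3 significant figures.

Spring index C = D/d = 142.0/10.3 = 13.7864
K_B = (4C+2)/(4C−3) = 57.146/52.146 = 1.0959
τ₀ = 8FD/(πd³) = 8·3100·142.0/(π·10.3³) = 3.5216e+06/3432.9 = 1025.8 MPa
τ_max = K·τ₀ = 1.0959 × 1025.8 = 1124.2 MPa

1120 MPa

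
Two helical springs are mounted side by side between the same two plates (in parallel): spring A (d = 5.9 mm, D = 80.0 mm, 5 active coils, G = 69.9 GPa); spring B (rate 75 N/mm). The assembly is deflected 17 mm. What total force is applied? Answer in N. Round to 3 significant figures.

1350 N

k_A = Gd⁴/(8D³N_a) = (69.9×10³)(5.9⁴)/(8·80.0³·5) = 4.1358 N/mm
Parallel: k_eq = 4.1358 + 75 = 79.136 N/mm
F = k_eq·δ = 79.136·17 = 1345.3 N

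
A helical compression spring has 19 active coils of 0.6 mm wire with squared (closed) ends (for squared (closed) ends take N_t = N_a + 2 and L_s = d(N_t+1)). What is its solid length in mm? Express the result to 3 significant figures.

squared (closed) ends: N_t = N_a + 2 = 19 + 2 = 21
L_s = d·(N_t+1) = 0.6 × 22 = 13.2 mm

13.2 mm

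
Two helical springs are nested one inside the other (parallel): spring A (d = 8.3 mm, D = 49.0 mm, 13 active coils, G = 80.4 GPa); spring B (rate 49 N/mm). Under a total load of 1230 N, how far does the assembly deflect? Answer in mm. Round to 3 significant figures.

15.3 mm

k_A = Gd⁴/(8D³N_a) = (80.4×10³)(8.3⁴)/(8·49.0³·13) = 31.185 N/mm
Parallel: k_eq = 31.185 + 49 = 80.185 N/mm
δ = F/k_eq = 1230/80.185 = 15.34 mm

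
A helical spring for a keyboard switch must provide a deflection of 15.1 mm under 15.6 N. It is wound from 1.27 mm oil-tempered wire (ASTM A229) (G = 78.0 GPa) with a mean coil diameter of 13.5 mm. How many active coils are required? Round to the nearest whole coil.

10

Required rate k = F/δ = 15.6/15.1 = 1.0331 N/mm
N_a = Gd⁴/(8D³k) = (78.0×10³ × 1.27⁴)/(8 × 13.5³ × 1.0331)
    = 202913 / 20334.8 = 9.979 → 10 coils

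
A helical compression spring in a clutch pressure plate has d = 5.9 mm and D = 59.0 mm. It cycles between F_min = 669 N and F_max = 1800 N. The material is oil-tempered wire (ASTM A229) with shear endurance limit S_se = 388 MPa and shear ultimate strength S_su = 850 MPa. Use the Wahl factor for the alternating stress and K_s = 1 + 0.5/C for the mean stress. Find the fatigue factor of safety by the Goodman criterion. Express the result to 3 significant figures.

0.428

C = D/d = 59.0/5.9 = 10.0000; K_W = (4C−1)/(4C−4)+0.615/C = 1.1448; K_s = 1+0.5/C = 1.0500
F_a = (F_max−F_min)/2 = 565.5 N; F_m = (F_max+F_min)/2 = 1234.5 N
τ_a = K_W·8F_aD/(πd³) = 1.1448 × 413.68 = 473.6 MPa
τ_m = K_s·8F_mD/(πd³) = 1.0500 × 903.08 = 948.24 MPa
Goodman: 1/n_f = τ_a/S_se + τ_m/S_su = 473.6/388 + 948.24/850 = 1.22062 + 1.11557 = 2.3362
n_f = 1/2.3362 = 0.428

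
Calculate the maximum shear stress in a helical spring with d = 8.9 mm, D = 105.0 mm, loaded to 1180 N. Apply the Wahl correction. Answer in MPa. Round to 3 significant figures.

Spring index C = D/d = 105.0/8.9 = 11.7978
K_W = (4C−1)/(4C−4) + 0.615/C = 46.191/43.191 + 0.0521 = 1.1216
τ₀ = 8FD/(πd³) = 8·1180·105.0/(π·8.9³) = 991200/2214.7 = 447.55 MPa
τ_max = K·τ₀ = 1.1216 × 447.55 = 501.97 MPa

502 MPa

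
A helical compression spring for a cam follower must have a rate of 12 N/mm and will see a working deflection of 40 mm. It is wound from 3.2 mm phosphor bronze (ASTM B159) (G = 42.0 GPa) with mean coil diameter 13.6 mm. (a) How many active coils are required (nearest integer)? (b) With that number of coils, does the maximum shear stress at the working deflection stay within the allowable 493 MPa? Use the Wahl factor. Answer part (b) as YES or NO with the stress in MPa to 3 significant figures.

(a) 18 coils; (b) NO, τ_max = 707 MPa

N_a = Gd⁴/(8D³k) = (42.0×10³)(3.2⁴)/(8·13.6³·12) = 18.24 → N_a = 18
Actual rate k = Gd⁴/(8D³·18) = 12.158 N/mm
Working load F = kδ = 12.158·40 = 486.33 N
C = 13.6/3.2 = 4.2500; K_W = (4C−1)/(4C−4)+0.615/C = 1.3755
τ_max = K_W·8FD/(πd³) = 1.3755·514 = 706.99 MPa
τ_max > 493 MPa → exceeds allowable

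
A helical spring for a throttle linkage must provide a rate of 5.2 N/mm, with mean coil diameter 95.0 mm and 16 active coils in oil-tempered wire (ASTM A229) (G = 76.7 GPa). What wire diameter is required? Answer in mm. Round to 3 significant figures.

d = (8D³N_a·k / G)^(1/4) = (8·95.0³·16·5.2 / (76.7×10³))^0.25
  = (7440.3)^0.25 = 9.2875 mm

9.29 mm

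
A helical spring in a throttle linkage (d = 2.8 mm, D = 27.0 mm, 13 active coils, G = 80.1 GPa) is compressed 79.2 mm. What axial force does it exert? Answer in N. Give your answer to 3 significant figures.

k = Gd⁴/(8D³N_a) = (80.1×10³)(2.8⁴)/(8·27.0³·13) = 2.4051 N/mm
F = k·δ = 2.4051 × 79.2 = 190.49 N

190 N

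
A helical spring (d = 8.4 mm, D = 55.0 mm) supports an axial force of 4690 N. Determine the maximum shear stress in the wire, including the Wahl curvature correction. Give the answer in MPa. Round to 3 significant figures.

1360 MPa

Spring index C = D/d = 55.0/8.4 = 6.5476
K_W = (4C−1)/(4C−4) + 0.615/C = 25.190/22.190 + 0.0939 = 1.2291
τ₀ = 8FD/(πd³) = 8·4690·55.0/(π·8.4³) = 2.0636e+06/1862 = 1108.3 MPa
τ_max = K·τ₀ = 1.2291 × 1108.3 = 1362.2 MPa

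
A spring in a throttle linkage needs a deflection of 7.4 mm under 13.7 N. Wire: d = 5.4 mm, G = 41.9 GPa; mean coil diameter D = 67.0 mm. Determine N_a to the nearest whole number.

Required rate k = F/δ = 13.7/7.4 = 1.8514 N/mm
N_a = Gd⁴/(8D³k) = (41.9×10³ × 5.4⁴)/(8 × 67.0³ × 1.8514)
    = 3.56278e+07 / 4.45454e+06 = 7.998 → 8 coils

8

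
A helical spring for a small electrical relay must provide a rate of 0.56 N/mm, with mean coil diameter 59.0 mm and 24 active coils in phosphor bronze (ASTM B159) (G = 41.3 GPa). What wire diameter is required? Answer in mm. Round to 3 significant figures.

d = (8D³N_a·k / G)^(1/4) = (8·59.0³·24·0.56 / (41.3×10³))^0.25
  = (534.68)^0.25 = 4.8087 mm

4.81 mm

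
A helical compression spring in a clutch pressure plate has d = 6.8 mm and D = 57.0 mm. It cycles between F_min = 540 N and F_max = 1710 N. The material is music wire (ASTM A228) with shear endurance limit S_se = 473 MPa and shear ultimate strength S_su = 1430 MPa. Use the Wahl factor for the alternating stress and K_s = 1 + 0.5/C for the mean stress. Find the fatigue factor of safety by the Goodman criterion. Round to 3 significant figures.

C = D/d = 57.0/6.8 = 8.3824; K_W = (4C−1)/(4C−4)+0.615/C = 1.1750; K_s = 1+0.5/C = 1.0596
F_a = (F_max−F_min)/2 = 585 N; F_m = (F_max+F_min)/2 = 1125 N
τ_a = K_W·8F_aD/(πd³) = 1.1750 × 270.05 = 317.3 MPa
τ_m = K_s·8F_mD/(πd³) = 1.0596 × 519.33 = 550.3 MPa
Goodman: 1/n_f = τ_a/S_se + τ_m/S_su = 317.3/473 + 550.3/1430 = 0.67082 + 0.38483 = 1.0556
n_f = 1/1.0556 = 0.9473

0.947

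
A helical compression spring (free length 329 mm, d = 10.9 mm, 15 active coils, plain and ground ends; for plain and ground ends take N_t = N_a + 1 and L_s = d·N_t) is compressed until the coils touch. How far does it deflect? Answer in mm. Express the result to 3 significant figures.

155 mm

N_t = 16; L_s = 10.9·16 = 174.4 mm
δ_solid = L₀ − L_s = 329 − 174.4 = 154.6 mm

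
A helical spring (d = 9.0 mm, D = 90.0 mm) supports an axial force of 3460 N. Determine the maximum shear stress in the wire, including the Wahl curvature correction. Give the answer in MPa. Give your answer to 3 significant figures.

Spring index C = D/d = 90.0/9.0 = 10.0000
K_W = (4C−1)/(4C−4) + 0.615/C = 39.000/36.000 + 0.0615 = 1.1448
τ₀ = 8FD/(πd³) = 8·3460·90.0/(π·9.0³) = 2.4912e+06/2290.2 = 1087.8 MPa
τ_max = K·τ₀ = 1.1448 × 1087.8 = 1245.3 MPa

1250 MPa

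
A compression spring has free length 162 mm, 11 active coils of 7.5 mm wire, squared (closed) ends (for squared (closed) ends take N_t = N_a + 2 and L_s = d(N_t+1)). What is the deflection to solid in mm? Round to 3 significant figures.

N_t = 13; L_s = 7.5·14 = 105 mm
δ_solid = L₀ − L_s = 162 − 105 = 57 mm

57.0 mm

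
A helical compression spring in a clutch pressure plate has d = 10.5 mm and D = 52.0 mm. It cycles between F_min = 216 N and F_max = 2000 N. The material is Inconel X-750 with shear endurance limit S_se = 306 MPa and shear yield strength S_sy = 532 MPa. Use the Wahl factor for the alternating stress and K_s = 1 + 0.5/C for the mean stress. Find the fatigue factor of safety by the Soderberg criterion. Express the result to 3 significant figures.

1.43

C = D/d = 52.0/10.5 = 4.9524; K_W = (4C−1)/(4C−4)+0.615/C = 1.3139; K_s = 1+0.5/C = 1.1010
F_a = (F_max−F_min)/2 = 892 N; F_m = (F_max+F_min)/2 = 1108 N
τ_a = K_W·8F_aD/(πd³) = 1.3139 × 102.03 = 134.07 MPa
τ_m = K_s·8F_mD/(πd³) = 1.1010 × 126.74 = 139.54 MPa
Soderberg: 1/n_f = τ_a/S_se + τ_m/S_sy = 134.07/306 + 139.54/532 = 0.43812 + 0.26229 = 0.70041
n_f = 1/0.70041 = 1.428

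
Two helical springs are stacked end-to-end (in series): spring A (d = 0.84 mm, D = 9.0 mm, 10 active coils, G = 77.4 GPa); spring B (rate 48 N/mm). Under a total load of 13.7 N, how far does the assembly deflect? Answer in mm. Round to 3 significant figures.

21.0 mm

k_A = Gd⁴/(8D³N_a) = (77.4×10³)(0.84⁴)/(8·9.0³·10) = 0.66076 N/mm
Series: 1/k_eq = 1/0.66076 + 1/48 = 1.5343; k_eq = 0.65178 N/mm
δ = F/k_eq = 13.7/0.65178 = 21.019 mm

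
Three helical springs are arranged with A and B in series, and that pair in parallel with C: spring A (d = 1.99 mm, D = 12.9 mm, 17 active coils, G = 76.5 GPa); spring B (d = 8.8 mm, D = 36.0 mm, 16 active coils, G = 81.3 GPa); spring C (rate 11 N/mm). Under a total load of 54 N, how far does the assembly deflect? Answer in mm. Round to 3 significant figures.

k_A = Gd⁴/(8D³N_a) = (76.5×10³)(1.99⁴)/(8·12.9³·17) = 4.1093 N/mm
k_B = Gd⁴/(8D³N_a) = (81.3×10³)(8.8⁴)/(8·36.0³·16) = 81.64 N/mm
Springs A,B series: k_AB = 1/(1/4.1093+1/81.64) = 3.9124 N/mm; parallel with C: k_eq = 3.9124+11 = 14.912 N/mm
δ = F/k_eq = 54/14.912 = 3.6212 mm

3.62 mm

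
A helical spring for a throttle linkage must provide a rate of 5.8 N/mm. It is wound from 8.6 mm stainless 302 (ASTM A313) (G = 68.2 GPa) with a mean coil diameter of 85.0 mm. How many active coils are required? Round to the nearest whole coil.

13

N_a = Gd⁴/(8D³k) = (68.2×10³ × 8.6⁴)/(8 × 85.0³ × 5.8)
    = 3.7306e+08 / 2.84954e+07 = 13.09 → 13 coils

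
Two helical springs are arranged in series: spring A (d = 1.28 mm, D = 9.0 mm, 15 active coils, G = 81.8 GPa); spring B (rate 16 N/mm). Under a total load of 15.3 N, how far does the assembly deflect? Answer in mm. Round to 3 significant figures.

k_A = Gd⁴/(8D³N_a) = (81.8×10³)(1.28⁴)/(8·9.0³·15) = 2.5101 N/mm
Series: 1/k_eq = 1/2.5101 + 1/16 = 0.4609; k_eq = 2.1697 N/mm
δ = F/k_eq = 15.3/2.1697 = 7.0517 mm

7.05 mm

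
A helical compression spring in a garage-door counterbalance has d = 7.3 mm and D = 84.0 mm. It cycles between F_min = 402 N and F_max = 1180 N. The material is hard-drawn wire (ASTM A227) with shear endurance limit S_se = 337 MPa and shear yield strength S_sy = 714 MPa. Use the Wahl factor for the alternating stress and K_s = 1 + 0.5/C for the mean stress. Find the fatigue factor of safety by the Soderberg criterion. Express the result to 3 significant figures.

C = D/d = 84.0/7.3 = 11.5068; K_W = (4C−1)/(4C−4)+0.615/C = 1.1248; K_s = 1+0.5/C = 1.0435
F_a = (F_max−F_min)/2 = 389 N; F_m = (F_max+F_min)/2 = 791 N
τ_a = K_W·8F_aD/(πd³) = 1.1248 × 213.89 = 240.6 MPa
τ_m = K_s·8F_mD/(πd³) = 1.0435 × 434.94 = 453.84 MPa
Soderberg: 1/n_f = τ_a/S_se + τ_m/S_sy = 240.6/337 + 453.84/714 = 0.71393 + 0.63563 = 1.3496
n_f = 1/1.3496 = 0.741

0.741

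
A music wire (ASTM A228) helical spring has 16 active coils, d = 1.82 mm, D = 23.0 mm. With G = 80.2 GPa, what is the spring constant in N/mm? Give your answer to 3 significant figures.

0.565 N/mm

k = Gd⁴/(8D³N_a) = (80.2×10³ × 1.82⁴) / (8 × 23.0³ × 16)
  = 879954 / 1.55738e+06 = 0.56502 N/mm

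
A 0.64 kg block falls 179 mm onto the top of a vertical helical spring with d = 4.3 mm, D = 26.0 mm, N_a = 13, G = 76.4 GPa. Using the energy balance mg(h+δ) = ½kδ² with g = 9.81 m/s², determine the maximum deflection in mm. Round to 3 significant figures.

k = Gd⁴/(8D³N_a) = (76.4×10³)(4.3⁴)/(8·26.0³·13) = 14.289 N/mm
W = mg = 0.64 × 9.81 = 6.2784 N
½kδ² − Wδ − Wh = 0 → δ = (W + √(W² + 2kWh))/k
δ = (6.2784 + √(39.418 + 32117.8))/14.289 = (6.2784 + 179.32)/14.289 = 12.989 mm

13.0 mm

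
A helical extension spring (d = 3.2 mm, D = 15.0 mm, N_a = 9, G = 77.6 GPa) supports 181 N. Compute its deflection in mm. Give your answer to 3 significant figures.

5.41 mm

k = Gd⁴/(8D³N_a) = (77.6×10³)(3.2⁴)/(8·15.0³·9) = 33.485 N/mm
δ = F/k = 181 / 33.485 = 5.4053 mm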